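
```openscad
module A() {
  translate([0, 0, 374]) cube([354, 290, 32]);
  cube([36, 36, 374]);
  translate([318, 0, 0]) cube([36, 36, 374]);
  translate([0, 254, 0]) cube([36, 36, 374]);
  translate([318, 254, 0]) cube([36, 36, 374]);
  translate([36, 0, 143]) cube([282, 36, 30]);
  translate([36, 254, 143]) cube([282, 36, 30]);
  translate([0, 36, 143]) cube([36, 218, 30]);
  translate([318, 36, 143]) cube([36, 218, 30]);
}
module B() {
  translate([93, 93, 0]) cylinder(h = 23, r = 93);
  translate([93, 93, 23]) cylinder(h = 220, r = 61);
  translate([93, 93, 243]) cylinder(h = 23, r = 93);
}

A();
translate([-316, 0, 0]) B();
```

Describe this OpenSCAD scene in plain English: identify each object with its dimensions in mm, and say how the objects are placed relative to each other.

A is a simple wooden stool: a rectangular seat 354 mm (x) by 290 mm (y), 32 mm thick, top face at z = 406 mm, on four square legs, each 36×36 mm in cross-section. The legs rest on z = 0, each flush with a corner of the seat. Four stretchers, 36 mm wide and 30 mm tall, connect adjacent legs with their undersides at z = 143 mm, each running between the inner faces of the legs it joins and aligned with the legs' outer faces on the other axis.

B is a spool: two coaxial disc flanges of radius 93 mm and thickness 23 mm, joined by a core cylinder of radius 61 mm and height 220 mm. The lower flange rests on z = 0 and the three cylinders share a vertical axis.

The spool is on the floor beside the stool on its −x side.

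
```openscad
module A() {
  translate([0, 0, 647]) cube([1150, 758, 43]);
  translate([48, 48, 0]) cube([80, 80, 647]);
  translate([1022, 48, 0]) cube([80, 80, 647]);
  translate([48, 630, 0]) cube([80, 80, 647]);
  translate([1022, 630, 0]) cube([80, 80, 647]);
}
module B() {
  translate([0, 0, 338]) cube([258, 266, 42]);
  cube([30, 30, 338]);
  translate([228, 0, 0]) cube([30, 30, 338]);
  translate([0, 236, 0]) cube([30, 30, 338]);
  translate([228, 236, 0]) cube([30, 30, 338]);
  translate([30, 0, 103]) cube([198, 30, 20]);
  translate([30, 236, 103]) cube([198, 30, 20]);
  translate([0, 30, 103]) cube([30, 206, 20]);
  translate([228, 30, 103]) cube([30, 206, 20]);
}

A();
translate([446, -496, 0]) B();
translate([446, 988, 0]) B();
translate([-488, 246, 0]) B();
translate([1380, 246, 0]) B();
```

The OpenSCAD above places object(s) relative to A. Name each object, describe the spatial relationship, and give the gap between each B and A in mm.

A is a table. B is a stool. Four stools sit around the table at the −y, +y, −x, +x sides. The gap between each stool and the table is 230 mm.

Each stool's nearest face is 230 mm from the table's bounding box.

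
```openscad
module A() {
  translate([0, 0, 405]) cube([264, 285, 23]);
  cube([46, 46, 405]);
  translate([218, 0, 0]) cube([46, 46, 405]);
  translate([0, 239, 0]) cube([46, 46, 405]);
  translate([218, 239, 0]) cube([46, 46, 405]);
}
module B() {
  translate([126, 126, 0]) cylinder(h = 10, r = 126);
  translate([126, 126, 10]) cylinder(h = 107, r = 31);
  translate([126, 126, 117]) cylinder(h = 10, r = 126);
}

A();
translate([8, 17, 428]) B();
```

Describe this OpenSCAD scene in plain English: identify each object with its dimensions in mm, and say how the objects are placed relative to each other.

A is a four-legged stool. The seat is a 264×285×23 mm slab whose top surface is at z = 428 mm; four square legs, each 46×46 mm in cross-section, run from the floor (z = 0) to the underside of the seat, each flush with a corner of the seat.

B is a spool: two coaxial disc flanges of radius 126 mm and thickness 10 mm, joined by a core cylinder of radius 31 mm and height 107 mm. The lower flange rests on z = 0 and the three cylinders share a vertical axis.

The spool is on top of the stool.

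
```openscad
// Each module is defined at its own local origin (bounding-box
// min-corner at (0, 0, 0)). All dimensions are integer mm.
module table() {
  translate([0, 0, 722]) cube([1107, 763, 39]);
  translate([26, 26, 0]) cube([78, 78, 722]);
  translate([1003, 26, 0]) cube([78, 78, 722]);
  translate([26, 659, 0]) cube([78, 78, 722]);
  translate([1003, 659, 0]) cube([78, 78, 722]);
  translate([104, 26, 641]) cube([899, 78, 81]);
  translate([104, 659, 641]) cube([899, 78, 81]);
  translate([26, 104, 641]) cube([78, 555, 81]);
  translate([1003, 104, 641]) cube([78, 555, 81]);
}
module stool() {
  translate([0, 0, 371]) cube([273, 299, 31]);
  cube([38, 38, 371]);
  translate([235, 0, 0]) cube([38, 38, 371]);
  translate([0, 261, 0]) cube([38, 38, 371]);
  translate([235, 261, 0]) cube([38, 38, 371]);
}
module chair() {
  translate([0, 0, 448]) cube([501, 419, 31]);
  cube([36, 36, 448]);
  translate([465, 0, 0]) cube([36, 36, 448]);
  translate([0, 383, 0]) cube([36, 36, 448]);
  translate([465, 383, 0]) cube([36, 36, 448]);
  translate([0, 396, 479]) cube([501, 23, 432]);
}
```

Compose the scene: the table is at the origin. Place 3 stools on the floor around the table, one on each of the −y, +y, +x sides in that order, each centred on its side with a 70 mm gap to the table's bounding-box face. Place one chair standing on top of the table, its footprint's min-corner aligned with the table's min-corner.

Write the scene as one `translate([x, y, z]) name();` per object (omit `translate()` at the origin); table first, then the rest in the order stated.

table();
translate([417, -369, 0]) stool();
translate([417, 833, 0]) stool();
translate([1177, 232, 0]) stool();
translate([0, 0, 761]) chair();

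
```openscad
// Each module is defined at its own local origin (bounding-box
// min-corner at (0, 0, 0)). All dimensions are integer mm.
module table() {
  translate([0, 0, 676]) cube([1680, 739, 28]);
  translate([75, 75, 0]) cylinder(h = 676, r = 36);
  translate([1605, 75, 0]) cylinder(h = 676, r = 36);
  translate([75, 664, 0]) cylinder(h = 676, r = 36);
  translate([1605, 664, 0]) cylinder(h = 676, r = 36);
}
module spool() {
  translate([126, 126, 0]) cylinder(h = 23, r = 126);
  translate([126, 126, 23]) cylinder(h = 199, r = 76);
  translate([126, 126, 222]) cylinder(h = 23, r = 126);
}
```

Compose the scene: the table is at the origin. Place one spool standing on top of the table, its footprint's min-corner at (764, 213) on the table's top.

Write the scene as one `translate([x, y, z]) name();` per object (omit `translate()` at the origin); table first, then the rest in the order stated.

table();
translate([764, 213, 704]) spool();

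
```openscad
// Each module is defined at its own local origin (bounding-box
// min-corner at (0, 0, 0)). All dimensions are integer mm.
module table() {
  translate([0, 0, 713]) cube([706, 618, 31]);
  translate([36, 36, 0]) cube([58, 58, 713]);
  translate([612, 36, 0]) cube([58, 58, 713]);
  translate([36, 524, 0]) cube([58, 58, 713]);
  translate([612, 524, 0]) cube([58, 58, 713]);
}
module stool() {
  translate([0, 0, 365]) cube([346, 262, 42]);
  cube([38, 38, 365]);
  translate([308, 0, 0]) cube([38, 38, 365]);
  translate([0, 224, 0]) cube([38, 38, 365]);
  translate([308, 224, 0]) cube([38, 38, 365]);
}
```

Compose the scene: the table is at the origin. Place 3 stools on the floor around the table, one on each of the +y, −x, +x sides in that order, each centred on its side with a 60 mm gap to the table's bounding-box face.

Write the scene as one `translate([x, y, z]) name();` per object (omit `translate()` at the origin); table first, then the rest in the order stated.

table();
translate([180, 678, 0]) stool();
translate([-406, 178, 0]) stool();
translate([766, 178, 0]) stool();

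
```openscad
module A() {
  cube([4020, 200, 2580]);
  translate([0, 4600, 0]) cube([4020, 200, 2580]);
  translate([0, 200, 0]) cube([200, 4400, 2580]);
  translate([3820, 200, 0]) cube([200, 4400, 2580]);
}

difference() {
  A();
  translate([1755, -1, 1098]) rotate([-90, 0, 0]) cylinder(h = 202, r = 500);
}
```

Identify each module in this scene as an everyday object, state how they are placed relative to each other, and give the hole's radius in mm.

The subtracted cylinder has r = 500 mm.

A is a house frame. The house frame has a circular hole through its front wall. The hole's radius is 500 mm.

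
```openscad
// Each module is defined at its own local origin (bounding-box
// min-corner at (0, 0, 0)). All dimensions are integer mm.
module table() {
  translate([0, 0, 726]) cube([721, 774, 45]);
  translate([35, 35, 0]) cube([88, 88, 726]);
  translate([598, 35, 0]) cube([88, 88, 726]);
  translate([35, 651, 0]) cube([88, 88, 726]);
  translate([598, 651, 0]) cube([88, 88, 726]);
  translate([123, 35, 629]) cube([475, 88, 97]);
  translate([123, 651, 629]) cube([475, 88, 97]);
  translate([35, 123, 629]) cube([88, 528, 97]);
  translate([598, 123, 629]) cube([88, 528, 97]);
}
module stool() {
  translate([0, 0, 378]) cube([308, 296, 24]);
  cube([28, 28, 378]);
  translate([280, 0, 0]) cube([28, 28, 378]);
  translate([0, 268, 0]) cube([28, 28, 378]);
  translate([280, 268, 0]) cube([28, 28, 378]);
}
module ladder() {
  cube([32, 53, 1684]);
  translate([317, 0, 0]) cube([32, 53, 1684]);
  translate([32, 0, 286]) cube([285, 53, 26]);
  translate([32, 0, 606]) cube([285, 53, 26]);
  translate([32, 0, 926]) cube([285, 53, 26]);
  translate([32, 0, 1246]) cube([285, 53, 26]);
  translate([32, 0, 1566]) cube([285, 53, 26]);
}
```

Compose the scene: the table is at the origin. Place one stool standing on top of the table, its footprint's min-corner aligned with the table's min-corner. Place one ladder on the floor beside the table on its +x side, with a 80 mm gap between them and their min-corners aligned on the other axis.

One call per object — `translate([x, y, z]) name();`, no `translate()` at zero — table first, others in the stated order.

table();
translate([0, 0, 771]) stool();
translate([801, 0, 0]) ladder();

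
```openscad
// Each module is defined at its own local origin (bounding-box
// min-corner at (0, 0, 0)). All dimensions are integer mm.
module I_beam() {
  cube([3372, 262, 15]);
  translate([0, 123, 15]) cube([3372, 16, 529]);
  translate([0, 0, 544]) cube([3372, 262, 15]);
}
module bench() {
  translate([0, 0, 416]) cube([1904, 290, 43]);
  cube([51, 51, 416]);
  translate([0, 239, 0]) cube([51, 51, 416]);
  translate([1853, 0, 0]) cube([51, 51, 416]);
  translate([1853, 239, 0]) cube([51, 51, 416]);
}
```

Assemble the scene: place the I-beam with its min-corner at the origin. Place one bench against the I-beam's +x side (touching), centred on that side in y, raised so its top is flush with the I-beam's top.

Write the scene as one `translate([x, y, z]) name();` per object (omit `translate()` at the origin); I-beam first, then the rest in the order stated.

I_beam();
translate([3372, -14, 100]) bench();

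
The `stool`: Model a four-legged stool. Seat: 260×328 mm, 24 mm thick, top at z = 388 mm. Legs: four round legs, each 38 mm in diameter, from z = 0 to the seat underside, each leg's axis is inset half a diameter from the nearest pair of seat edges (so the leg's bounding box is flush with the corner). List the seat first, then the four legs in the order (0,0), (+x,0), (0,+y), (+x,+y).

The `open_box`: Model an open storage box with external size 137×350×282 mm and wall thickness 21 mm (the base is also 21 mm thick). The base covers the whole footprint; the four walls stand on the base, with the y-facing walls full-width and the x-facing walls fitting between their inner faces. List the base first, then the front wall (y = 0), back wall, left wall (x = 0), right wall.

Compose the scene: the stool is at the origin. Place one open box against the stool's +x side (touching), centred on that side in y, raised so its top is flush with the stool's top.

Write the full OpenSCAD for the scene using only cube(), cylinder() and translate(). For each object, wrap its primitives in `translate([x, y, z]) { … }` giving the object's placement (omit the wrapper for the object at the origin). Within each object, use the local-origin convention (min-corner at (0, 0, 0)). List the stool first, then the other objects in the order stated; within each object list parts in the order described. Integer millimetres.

translate([0, 0, 364]) cube([260, 328, 24]);
translate([19, 19, 0]) cylinder(h = 364, r = 19);
translate([241, 19, 0]) cylinder(h = 364, r = 19);
translate([19, 309, 0]) cylinder(h = 364, r = 19);
translate([241, 309, 0]) cylinder(h = 364, r = 19);
translate([260, -11, 106]) {
  cube([137, 350, 21]);
  translate([0, 0, 21]) cube([137, 21, 261]);
  translate([0, 329, 21]) cube([137, 21, 261]);
  translate([0, 21, 21]) cube([21, 308, 261]);
  translate([116, 21, 21]) cube([21, 308, 261]);
}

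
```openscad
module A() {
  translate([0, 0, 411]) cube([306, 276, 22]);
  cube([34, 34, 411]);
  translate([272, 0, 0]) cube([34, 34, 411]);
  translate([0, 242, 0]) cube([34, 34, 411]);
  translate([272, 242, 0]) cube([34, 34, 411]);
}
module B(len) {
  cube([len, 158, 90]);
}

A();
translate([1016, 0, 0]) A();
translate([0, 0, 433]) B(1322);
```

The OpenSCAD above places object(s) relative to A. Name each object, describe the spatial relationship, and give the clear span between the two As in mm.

A is a stool. B is a beam. A beam spans the tops of two stools. The clear span between the two stools is 710 mm.

Second stool starts at x = 1016; first ends at x = 306; clear span = 1016 − 306 = 710 mm.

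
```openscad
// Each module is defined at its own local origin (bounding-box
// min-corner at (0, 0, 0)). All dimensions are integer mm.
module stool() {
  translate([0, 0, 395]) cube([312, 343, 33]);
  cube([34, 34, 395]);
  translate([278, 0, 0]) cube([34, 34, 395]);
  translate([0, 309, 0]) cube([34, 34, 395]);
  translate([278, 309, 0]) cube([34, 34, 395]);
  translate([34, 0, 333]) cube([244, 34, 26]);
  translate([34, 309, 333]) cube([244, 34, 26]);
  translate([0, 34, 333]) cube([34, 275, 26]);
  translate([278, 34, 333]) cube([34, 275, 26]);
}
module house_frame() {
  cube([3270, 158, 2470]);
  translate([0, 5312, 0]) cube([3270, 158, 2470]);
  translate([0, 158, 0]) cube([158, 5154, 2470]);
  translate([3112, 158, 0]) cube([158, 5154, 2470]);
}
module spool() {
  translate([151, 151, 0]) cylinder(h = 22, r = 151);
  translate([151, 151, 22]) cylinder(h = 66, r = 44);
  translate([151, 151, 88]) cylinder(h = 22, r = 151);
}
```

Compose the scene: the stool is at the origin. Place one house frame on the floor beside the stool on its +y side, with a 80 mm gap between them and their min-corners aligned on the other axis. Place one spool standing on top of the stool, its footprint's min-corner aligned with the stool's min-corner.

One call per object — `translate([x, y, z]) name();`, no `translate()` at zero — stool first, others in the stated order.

stool();
translate([0, 423, 0]) house_frame();
translate([0, 0, 428]) spool();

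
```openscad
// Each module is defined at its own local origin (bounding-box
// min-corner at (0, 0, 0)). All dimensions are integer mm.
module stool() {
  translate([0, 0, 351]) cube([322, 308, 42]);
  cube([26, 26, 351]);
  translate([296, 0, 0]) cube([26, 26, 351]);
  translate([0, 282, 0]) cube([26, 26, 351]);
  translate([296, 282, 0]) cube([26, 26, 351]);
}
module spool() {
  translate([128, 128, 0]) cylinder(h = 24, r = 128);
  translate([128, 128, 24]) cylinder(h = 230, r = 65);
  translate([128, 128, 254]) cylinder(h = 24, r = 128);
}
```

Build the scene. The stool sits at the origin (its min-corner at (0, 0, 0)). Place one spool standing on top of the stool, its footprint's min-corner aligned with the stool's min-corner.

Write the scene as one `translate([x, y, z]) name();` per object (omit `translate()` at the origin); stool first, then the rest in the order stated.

stool();
translate([0, 0, 393]) spool();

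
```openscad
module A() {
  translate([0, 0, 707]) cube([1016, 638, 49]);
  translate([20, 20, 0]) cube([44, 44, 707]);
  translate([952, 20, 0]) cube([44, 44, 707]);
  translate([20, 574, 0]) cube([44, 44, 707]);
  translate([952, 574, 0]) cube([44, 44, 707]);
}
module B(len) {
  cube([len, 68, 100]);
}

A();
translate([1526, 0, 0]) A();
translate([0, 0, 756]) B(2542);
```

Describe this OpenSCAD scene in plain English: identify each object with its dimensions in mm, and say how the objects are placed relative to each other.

A is a table: top 1016 mm (x) × 638 mm (y), 49 mm thick, upper face at z = 756 mm, on four 44×44 mm square legs, each inset 20 mm from the nearest pair of top edges, running from z = 0 to the bottom of the top.

B is a rectangular beam 2542 mm long (x), 68 mm deep (y), 100 mm thick (z).

The beam spans the tops of two tables placed 510 mm apart, resting at z = 756 mm.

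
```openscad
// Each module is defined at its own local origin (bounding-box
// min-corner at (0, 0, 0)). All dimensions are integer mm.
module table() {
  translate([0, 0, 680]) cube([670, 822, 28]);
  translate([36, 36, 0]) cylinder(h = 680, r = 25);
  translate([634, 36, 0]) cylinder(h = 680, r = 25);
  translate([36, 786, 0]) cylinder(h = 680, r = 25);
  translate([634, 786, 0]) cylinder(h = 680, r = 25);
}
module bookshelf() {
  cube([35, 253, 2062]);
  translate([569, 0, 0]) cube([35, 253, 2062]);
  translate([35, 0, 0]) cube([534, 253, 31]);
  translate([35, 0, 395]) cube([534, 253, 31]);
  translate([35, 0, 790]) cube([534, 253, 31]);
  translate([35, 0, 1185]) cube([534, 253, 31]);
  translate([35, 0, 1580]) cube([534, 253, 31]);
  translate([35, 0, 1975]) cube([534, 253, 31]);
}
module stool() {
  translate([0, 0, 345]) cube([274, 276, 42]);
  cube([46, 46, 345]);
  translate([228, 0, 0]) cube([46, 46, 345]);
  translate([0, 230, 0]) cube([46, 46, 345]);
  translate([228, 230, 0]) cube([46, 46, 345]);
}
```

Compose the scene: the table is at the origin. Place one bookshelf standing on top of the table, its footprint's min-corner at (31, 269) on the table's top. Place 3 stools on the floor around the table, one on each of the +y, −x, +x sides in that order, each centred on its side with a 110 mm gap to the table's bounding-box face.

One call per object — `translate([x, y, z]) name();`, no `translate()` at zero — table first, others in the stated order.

table();
translate([31, 269, 708]) bookshelf();
translate([198, 932, 0]) stool();
translate([-384, 273, 0]) stool();
translate([780, 273, 0]) stool();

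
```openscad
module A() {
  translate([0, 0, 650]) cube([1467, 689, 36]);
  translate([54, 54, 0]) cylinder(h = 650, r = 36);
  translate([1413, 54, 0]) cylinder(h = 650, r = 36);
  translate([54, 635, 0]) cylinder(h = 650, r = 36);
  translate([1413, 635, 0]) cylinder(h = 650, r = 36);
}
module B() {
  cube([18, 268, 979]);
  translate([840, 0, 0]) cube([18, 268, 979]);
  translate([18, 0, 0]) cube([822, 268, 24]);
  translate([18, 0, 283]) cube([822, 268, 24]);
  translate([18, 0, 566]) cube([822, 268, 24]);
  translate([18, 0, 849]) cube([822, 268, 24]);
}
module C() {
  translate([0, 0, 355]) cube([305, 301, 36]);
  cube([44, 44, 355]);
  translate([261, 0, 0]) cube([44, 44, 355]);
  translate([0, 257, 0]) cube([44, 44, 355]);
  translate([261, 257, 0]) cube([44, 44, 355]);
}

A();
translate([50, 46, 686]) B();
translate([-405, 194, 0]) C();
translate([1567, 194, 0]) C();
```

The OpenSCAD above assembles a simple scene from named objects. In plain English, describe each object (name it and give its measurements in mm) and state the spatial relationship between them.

A is a table with a 1467×689 mm rectangular top, 36 mm thick, top surface at z = 686 mm, supported by four round legs of 72 mm diameter, each leg's bounding box inset 18 mm from the nearest pair of top edges, running from the floor.

B is an open bookshelf. Two side panels, each 18 mm thick, 268 mm deep and 979 mm tall, stand 858 mm apart (outside-to-outside). Between them sit 4 shelves, each 24 mm thick and 268 mm deep, spanning the full gap between the sides. The bottom shelf rests on the floor (its underside at z = 0) and the clear gap between one shelf's top and the next shelf's underside is 259 mm.

C is a four-legged stool. The seat is a 305×301×36 mm slab whose top surface is at z = 391 mm; four square legs, each 44×44 mm in cross-section, run from the floor (z = 0) to the underside of the seat, each flush with a corner of the seat.

The bookshelf is on top of the table. Two stools sit around the table at the −x, +x sides.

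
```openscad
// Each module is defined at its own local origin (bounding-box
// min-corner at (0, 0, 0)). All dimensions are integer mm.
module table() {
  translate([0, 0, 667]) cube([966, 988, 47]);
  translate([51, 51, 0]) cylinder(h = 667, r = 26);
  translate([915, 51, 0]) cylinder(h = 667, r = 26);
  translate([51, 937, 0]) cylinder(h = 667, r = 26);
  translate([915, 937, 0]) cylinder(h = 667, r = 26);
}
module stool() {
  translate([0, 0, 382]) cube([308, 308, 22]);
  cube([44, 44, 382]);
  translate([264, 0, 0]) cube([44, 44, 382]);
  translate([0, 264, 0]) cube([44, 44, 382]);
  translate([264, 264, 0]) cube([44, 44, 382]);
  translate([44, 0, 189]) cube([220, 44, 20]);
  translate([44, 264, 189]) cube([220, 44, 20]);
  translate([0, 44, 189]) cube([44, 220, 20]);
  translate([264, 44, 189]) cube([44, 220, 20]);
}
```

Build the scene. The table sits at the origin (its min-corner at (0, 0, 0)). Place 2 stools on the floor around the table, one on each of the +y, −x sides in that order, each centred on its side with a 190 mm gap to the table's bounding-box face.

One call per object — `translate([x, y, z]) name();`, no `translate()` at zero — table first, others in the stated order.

table();
translate([329, 1178, 0]) stool();
translate([-498, 340, 0]) stool();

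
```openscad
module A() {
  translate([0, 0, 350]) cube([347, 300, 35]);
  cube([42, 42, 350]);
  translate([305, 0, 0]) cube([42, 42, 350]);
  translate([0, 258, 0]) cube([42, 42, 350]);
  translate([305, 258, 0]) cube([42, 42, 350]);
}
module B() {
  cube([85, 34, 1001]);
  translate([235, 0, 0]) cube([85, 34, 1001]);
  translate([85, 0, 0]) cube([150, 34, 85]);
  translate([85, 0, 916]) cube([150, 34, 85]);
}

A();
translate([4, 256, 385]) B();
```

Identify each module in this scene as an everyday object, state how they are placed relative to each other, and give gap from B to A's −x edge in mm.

The picture frame's min-x is at 4; the stool's min-x is 0; gap = 4 mm.

A is a stool. B is a picture frame. The picture frame is on top of the stool. The gap from the picture frame to the stool's −x edge is 4 mm.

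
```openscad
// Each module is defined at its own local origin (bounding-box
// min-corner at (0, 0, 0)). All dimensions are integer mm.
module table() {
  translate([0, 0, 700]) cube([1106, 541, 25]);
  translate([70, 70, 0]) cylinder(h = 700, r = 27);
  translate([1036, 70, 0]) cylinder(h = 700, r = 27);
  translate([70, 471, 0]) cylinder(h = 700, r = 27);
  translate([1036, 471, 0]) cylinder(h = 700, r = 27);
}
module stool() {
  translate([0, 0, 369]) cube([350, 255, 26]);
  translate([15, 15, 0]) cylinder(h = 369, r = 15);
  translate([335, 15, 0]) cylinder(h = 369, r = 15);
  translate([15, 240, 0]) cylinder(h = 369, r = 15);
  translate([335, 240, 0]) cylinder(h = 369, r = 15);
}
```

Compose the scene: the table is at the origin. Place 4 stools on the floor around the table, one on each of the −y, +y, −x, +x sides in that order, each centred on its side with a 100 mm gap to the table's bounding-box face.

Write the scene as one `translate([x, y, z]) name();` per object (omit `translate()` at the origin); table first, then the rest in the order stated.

table();
translate([378, -355, 0]) stool();
translate([378, 641, 0]) stool();
translate([-450, 143, 0]) stool();
translate([1206, 143, 0]) stool();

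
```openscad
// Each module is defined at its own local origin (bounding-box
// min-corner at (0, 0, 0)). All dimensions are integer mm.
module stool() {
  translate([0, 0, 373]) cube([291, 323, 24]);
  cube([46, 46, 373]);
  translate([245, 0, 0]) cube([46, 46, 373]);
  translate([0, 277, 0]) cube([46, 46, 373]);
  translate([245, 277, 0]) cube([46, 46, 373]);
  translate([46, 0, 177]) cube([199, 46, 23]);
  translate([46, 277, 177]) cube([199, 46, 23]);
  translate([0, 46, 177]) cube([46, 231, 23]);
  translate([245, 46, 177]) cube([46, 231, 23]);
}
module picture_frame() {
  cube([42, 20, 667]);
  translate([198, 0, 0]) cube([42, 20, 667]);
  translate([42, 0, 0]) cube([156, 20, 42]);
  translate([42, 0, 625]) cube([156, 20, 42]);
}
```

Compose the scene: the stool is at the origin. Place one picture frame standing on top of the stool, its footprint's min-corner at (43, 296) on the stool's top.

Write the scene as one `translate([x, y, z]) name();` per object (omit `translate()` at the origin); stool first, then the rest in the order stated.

stool();
translate([43, 296, 397]) picture_frame();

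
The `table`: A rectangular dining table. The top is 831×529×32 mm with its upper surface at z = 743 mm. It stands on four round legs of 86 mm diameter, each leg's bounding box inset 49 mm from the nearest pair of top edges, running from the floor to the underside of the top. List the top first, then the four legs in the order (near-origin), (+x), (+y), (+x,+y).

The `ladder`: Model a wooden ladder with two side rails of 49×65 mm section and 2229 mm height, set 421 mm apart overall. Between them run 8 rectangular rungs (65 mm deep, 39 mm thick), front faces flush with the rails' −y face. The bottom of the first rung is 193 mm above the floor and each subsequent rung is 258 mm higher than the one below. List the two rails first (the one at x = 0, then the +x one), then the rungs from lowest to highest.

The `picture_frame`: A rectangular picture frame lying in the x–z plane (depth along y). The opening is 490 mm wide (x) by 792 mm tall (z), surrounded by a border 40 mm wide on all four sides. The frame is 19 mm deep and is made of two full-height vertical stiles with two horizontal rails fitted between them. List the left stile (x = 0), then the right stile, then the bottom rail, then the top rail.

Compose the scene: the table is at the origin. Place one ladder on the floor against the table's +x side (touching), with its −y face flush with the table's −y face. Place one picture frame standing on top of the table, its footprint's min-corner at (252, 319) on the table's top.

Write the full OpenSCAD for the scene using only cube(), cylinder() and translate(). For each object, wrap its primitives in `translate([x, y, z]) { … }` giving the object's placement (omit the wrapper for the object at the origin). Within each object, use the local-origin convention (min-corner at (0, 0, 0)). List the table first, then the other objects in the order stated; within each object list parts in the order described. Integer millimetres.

translate([0, 0, 711]) cube([831, 529, 32]);
translate([92, 92, 0]) cylinder(h = 711, r = 43);
translate([739, 92, 0]) cylinder(h = 711, r = 43);
translate([92, 437, 0]) cylinder(h = 711, r = 43);
translate([739, 437, 0]) cylinder(h = 711, r = 43);
translate([831, 0, 0]) {
  cube([49, 65, 2229]);
  translate([372, 0, 0]) cube([49, 65, 2229]);
  translate([49, 0, 193]) cube([323, 65, 39]);
  translate([49, 0, 451]) cube([323, 65, 39]);
  translate([49, 0, 709]) cube([323, 65, 39]);
  translate([49, 0, 967]) cube([323, 65, 39]);
  translate([49, 0, 1225]) cube([323, 65, 39]);
  translate([49, 0, 1483]) cube([323, 65, 39]);
  translate([49, 0, 1741]) cube([323, 65, 39]);
  translate([49, 0, 1999]) cube([323, 65, 39]);
}
translate([252, 319, 743]) {
  cube([40, 19, 872]);
  translate([530, 0, 0]) cube([40, 19, 872]);
  translate([40, 0, 0]) cube([490, 19, 40]);
  translate([40, 0, 832]) cube([490, 19, 40]);
}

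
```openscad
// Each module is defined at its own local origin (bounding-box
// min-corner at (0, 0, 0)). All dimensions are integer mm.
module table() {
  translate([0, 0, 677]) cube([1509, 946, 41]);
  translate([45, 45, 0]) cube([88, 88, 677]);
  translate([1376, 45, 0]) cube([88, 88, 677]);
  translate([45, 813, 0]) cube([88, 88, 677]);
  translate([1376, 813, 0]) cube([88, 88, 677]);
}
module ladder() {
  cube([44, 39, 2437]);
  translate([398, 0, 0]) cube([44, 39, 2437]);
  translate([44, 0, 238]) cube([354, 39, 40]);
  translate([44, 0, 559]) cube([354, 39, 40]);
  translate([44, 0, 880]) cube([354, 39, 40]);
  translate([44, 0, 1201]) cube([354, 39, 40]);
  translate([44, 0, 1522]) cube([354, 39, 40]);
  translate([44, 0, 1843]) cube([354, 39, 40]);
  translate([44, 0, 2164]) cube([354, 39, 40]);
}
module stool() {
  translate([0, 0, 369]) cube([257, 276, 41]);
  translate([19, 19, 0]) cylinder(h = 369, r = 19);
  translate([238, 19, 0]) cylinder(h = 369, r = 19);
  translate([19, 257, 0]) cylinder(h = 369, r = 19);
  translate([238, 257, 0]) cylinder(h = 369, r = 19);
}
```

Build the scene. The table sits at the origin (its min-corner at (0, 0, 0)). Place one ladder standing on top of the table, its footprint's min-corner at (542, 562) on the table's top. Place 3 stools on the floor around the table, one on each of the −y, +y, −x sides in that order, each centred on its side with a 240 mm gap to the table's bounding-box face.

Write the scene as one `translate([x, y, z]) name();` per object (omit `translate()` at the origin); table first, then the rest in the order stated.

table();
translate([542, 562, 718]) ladder();
translate([626, -516, 0]) stool();
translate([626, 1186, 0]) stool();
translate([-497, 335, 0]) stool();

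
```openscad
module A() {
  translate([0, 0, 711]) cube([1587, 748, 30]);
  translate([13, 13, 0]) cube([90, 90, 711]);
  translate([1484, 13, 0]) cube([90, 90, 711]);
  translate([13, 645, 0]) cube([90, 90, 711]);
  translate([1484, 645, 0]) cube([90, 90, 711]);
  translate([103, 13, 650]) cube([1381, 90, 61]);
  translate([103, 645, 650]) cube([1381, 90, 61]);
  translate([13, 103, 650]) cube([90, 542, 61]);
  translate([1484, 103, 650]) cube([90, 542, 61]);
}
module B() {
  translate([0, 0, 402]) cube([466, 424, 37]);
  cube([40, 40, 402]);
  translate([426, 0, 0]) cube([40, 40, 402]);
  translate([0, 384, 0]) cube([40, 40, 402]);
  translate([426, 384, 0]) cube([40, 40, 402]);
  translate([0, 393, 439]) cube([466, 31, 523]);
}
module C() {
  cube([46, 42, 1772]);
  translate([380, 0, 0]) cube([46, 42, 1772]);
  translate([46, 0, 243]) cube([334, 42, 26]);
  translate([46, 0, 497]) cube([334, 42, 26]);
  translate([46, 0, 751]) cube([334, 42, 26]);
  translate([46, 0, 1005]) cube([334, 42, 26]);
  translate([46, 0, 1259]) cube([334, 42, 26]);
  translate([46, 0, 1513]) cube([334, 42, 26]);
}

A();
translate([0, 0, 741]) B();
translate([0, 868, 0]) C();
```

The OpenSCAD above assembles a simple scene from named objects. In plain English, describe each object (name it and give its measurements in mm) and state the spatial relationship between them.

A is a table: top 1587 mm (x) × 748 mm (y), 30 mm thick, upper face at z = 741 mm, on four 90×90 mm square legs, each inset 13 mm from the nearest pair of top edges, running from z = 0 to the bottom of the top. Four apron rails, 90 mm thick and 61 mm tall, run between adjacent legs with their top edges flush with the underside of the top and their outer faces flush with the legs' outer faces.

B is a chair. The seat is a 466×424×37 mm slab with its top at z = 439 mm, on four 40×40 mm corner legs (flush with the seat edges, standing on z = 0). A flat backrest 31 mm thick, 523 mm tall, spans the full seat width and rises from the seat top along its +y edge, rear face flush with the rear of the seat.

C is a wooden ladder with two side rails of 46×42 mm section and 1772 mm height, set 426 mm apart overall. Between them run 6 rectangular rungs (42 mm deep, 26 mm thick), front faces flush with the rails' −y face. The bottom of the first rung is 243 mm above the floor and each subsequent rung is 254 mm higher than the one below.

The chair is on top of the table. The ladder is on the floor beside the table on its +y side.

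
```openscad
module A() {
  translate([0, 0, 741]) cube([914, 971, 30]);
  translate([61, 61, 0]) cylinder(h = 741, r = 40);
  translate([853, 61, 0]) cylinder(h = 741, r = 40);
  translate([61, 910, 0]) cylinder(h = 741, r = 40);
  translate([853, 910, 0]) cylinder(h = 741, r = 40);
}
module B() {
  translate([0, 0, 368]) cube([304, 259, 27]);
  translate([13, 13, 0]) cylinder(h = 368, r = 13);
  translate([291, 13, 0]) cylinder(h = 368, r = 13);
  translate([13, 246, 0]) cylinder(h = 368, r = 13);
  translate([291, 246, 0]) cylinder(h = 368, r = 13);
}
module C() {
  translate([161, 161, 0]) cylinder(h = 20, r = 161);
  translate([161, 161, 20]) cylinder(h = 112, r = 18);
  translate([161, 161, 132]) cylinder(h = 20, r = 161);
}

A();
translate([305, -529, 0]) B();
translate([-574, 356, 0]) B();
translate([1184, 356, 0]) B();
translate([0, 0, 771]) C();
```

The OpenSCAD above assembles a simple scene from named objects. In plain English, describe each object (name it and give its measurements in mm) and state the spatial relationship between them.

A is a rectangular dining table. The top is 914×971×30 mm with its upper surface at z = 771 mm. It stands on four round legs of 80 mm diameter, each leg's bounding box inset 21 mm from the nearest pair of top edges, running from the floor to the underside of the top.

B is a simple wooden stool: a rectangular seat 304 mm (x) by 259 mm (y), 27 mm thick, top face at z = 395 mm, on four round legs, each 26 mm in diameter. The legs rest on z = 0, each leg's axis is inset half a diameter from the nearest pair of seat edges (so the leg's bounding box is flush with the corner).

C is a spool: two coaxial disc flanges of radius 161 mm and thickness 20 mm, joined by a core cylinder of radius 18 mm and height 112 mm. The lower flange rests on z = 0 and the three cylinders share a vertical axis.

Three stools sit around the table at the −y, −x, +x sides. The spool is on top of the table.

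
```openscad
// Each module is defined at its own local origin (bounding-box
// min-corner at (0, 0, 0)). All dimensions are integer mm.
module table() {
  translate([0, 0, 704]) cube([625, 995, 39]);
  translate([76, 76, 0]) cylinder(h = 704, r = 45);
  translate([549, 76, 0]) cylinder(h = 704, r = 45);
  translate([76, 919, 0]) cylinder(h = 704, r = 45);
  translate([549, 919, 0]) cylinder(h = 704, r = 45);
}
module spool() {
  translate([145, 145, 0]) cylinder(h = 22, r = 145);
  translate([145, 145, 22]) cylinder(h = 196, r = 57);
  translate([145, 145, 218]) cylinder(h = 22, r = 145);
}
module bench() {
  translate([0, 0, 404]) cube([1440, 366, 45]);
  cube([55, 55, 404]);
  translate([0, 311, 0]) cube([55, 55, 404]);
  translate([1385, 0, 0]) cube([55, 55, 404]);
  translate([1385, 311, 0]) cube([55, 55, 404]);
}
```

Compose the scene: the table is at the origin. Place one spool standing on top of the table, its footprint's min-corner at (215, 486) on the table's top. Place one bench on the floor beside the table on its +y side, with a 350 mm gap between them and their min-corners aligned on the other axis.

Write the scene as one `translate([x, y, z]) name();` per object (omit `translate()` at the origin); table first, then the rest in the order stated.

table();
translate([215, 486, 743]) spool();
translate([0, 1345, 0]) bench();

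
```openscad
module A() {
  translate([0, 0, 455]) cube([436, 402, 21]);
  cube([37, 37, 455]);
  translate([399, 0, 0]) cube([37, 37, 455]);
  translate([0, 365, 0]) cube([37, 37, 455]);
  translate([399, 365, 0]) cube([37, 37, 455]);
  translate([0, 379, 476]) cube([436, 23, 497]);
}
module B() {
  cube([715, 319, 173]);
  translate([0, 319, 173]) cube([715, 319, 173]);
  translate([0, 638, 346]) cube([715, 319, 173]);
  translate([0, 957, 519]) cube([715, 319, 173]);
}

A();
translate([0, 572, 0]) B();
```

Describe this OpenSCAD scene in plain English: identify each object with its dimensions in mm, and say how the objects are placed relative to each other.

A is a chair: 436×402 mm seat, 21 mm thick, top at z = 476 mm, on four 37 mm square corner legs flush with the seat edges. A 23 mm thick backrest slab spans the full seat width, extending 497 mm above the seat top, its back face flush with the seat's +y edge.

B is a run of 4 identical solid stair steps. Each tread is 715×319 mm and each step block is 173 mm high. Step 1 rests on the floor; step k is offset from step 1 by (k−1)×319 mm in y and (k−1)×173 mm in z.

The staircase is on the floor beside the chair on its +y side.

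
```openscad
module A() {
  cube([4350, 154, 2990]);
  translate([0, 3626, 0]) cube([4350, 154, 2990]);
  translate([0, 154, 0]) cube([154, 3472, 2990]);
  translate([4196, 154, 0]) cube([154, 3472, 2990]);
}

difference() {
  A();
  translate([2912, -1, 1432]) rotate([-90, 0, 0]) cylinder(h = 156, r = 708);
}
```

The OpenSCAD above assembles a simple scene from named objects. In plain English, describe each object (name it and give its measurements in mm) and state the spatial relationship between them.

A is the wall frame of a small rectangular building: four walls, each 2990 mm tall and 154 mm thick, enclosing a footprint 4350 mm (x) by 3780 mm (y) outside-to-outside, with no floor or roof. The front and back walls (the −y and +y sides) span the full width; the two side walls fit between them.

The house frame has a circular hole of radius 708 mm through its front wall, centred at (x = 2912, z = 1432).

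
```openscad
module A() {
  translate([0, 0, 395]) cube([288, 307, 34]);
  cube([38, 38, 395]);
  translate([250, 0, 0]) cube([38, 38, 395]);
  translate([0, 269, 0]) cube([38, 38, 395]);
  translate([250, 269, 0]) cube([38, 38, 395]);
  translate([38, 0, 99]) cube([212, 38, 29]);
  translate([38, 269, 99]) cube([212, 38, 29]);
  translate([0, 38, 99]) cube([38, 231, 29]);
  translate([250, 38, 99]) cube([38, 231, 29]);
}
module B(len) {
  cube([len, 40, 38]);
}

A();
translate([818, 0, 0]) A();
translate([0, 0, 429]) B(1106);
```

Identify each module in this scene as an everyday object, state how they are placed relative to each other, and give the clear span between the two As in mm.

A is a stool. B is a beam. A beam spans the tops of two stools. The clear span between the two stools is 530 mm.

Second stool starts at x = 818; first ends at x = 288; clear span = 818 − 288 = 530 mm.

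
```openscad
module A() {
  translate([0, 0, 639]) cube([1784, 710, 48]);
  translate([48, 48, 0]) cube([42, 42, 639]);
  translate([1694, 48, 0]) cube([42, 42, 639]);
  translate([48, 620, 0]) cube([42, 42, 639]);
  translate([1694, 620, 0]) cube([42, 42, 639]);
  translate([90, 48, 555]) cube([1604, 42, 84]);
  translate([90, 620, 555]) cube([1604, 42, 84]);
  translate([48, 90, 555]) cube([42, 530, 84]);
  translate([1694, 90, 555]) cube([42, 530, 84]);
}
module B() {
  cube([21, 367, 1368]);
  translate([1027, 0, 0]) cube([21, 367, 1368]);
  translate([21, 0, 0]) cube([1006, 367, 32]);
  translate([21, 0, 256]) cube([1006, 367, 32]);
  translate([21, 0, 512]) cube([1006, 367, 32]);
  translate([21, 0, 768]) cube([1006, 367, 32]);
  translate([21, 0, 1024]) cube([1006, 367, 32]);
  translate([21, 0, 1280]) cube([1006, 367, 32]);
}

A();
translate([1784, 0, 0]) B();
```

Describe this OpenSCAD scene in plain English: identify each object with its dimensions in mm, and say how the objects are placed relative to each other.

A is a rectangular dining table. The top is 1784×710×48 mm with its upper surface at z = 687 mm. It stands on four 42×42 mm square legs, each inset 48 mm from the nearest pair of top edges, running from the floor to the underside of the top. Four apron rails, 42 mm thick and 84 mm tall, run between adjacent legs with their top edges flush with the underside of the top and their outer faces flush with the legs' outer faces.

B is an open bookshelf. Two side panels, each 21 mm thick, 367 mm deep and 1368 mm tall, stand 1048 mm apart (outside-to-outside). Between them sit 6 shelves, each 32 mm thick and 367 mm deep, spanning the full gap between the sides. The bottom shelf rests on the floor (its underside at z = 0) and the clear gap between one shelf's top and the next shelf's underside is 224 mm.

The bookshelf is against the table's +x side, with their −y faces flush.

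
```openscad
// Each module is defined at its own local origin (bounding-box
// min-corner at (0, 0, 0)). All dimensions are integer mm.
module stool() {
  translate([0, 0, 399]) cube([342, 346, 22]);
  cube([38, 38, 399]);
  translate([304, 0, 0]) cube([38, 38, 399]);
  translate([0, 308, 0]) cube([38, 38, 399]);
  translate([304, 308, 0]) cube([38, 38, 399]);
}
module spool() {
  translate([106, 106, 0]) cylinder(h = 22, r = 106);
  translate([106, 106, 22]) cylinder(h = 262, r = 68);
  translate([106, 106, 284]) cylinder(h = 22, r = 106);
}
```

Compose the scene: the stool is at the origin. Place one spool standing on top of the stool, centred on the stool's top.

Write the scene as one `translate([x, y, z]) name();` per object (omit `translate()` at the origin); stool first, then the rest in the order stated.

stool();
translate([65, 67, 421]) spool();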